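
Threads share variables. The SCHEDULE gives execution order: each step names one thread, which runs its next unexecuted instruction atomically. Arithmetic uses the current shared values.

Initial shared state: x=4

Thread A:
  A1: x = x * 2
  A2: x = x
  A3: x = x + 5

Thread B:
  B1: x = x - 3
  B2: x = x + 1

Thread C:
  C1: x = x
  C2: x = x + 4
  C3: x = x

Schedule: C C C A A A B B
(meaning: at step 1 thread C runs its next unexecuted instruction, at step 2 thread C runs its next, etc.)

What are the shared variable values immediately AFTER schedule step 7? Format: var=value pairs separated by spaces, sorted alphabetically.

Answer: x=18

Derivation:
Step 1: thread C executes C1 (x = x). Shared: x=4. PCs: A@0 B@0 C@1
Step 2: thread C executes C2 (x = x + 4). Shared: x=8. PCs: A@0 B@0 C@2
Step 3: thread C executes C3 (x = x). Shared: x=8. PCs: A@0 B@0 C@3
Step 4: thread A executes A1 (x = x * 2). Shared: x=16. PCs: A@1 B@0 C@3
Step 5: thread A executes A2 (x = x). Shared: x=16. PCs: A@2 B@0 C@3
Step 6: thread A executes A3 (x = x + 5). Shared: x=21. PCs: A@3 B@0 C@3
Step 7: thread B executes B1 (x = x - 3). Shared: x=18. PCs: A@3 B@1 C@3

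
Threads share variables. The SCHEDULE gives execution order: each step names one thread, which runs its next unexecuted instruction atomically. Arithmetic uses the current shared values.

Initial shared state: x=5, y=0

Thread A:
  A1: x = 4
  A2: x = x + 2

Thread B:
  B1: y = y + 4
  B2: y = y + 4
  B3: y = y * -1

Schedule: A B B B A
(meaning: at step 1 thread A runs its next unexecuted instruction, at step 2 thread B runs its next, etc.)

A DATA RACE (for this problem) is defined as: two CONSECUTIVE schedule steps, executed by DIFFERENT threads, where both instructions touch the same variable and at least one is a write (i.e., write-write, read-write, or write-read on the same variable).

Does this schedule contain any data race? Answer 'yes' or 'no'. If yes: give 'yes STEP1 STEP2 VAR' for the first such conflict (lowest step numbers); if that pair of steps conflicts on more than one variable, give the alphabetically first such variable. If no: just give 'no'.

Steps 1,2: A(r=-,w=x) vs B(r=y,w=y). No conflict.
Steps 2,3: same thread (B). No race.
Steps 3,4: same thread (B). No race.
Steps 4,5: B(r=y,w=y) vs A(r=x,w=x). No conflict.

Answer: no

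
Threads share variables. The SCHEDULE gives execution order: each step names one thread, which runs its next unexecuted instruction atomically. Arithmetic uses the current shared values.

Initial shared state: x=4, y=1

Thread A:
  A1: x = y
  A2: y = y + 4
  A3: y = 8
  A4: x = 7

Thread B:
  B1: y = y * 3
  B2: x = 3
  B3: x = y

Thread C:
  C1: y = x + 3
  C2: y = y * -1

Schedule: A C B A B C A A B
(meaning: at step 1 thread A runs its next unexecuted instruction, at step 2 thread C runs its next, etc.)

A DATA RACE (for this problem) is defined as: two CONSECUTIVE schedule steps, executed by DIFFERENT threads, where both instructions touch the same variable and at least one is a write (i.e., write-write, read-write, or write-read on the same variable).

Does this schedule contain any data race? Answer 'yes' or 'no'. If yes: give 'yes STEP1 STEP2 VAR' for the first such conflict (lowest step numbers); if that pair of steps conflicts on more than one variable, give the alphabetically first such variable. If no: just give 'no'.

Answer: yes 1 2 x

Derivation:
Steps 1,2: A(x = y) vs C(y = x + 3). RACE on x (W-R), y (R-W). Multiple vars; alphabetically first is x.
Steps 2,3: C(y = x + 3) vs B(y = y * 3). RACE on y (W-W).
Steps 3,4: B(y = y * 3) vs A(y = y + 4). RACE on y (W-W).
Steps 4,5: A(r=y,w=y) vs B(r=-,w=x). No conflict.
Steps 5,6: B(r=-,w=x) vs C(r=y,w=y). No conflict.
Steps 6,7: C(y = y * -1) vs A(y = 8). RACE on y (W-W).
Steps 7,8: same thread (A). No race.
Steps 8,9: A(x = 7) vs B(x = y). RACE on x (W-W).
First conflict at steps 1,2.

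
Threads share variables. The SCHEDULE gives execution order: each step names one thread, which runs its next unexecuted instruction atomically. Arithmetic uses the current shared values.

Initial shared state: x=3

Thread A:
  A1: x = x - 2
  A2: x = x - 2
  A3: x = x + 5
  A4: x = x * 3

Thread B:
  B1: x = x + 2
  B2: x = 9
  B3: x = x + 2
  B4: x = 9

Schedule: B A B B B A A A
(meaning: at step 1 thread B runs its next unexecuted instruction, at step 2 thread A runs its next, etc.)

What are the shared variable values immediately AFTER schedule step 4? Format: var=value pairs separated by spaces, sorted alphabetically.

Step 1: thread B executes B1 (x = x + 2). Shared: x=5. PCs: A@0 B@1
Step 2: thread A executes A1 (x = x - 2). Shared: x=3. PCs: A@1 B@1
Step 3: thread B executes B2 (x = 9). Shared: x=9. PCs: A@1 B@2
Step 4: thread B executes B3 (x = x + 2). Shared: x=11. PCs: A@1 B@3

Answer: x=11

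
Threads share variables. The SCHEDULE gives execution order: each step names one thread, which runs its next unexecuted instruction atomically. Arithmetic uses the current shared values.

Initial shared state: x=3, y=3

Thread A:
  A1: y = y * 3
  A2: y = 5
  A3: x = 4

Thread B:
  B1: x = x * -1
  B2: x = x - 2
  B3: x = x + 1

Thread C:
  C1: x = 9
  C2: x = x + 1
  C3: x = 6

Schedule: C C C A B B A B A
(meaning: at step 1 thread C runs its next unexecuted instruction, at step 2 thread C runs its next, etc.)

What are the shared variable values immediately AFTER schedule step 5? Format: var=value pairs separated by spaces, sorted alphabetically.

Answer: x=-6 y=9

Derivation:
Step 1: thread C executes C1 (x = 9). Shared: x=9 y=3. PCs: A@0 B@0 C@1
Step 2: thread C executes C2 (x = x + 1). Shared: x=10 y=3. PCs: A@0 B@0 C@2
Step 3: thread C executes C3 (x = 6). Shared: x=6 y=3. PCs: A@0 B@0 C@3
Step 4: thread A executes A1 (y = y * 3). Shared: x=6 y=9. PCs: A@1 B@0 C@3
Step 5: thread B executes B1 (x = x * -1). Shared: x=-6 y=9. PCs: A@1 B@1 C@3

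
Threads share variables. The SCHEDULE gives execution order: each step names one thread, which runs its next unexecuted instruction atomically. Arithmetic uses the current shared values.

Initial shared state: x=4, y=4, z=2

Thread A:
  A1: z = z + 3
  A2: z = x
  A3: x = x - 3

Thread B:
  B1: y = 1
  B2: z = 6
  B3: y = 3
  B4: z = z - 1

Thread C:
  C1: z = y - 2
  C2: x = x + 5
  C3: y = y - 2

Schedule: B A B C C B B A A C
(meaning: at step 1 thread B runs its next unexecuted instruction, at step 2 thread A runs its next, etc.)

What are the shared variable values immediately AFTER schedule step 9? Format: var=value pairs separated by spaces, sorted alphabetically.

Step 1: thread B executes B1 (y = 1). Shared: x=4 y=1 z=2. PCs: A@0 B@1 C@0
Step 2: thread A executes A1 (z = z + 3). Shared: x=4 y=1 z=5. PCs: A@1 B@1 C@0
Step 3: thread B executes B2 (z = 6). Shared: x=4 y=1 z=6. PCs: A@1 B@2 C@0
Step 4: thread C executes C1 (z = y - 2). Shared: x=4 y=1 z=-1. PCs: A@1 B@2 C@1
Step 5: thread C executes C2 (x = x + 5). Shared: x=9 y=1 z=-1. PCs: A@1 B@2 C@2
Step 6: thread B executes B3 (y = 3). Shared: x=9 y=3 z=-1. PCs: A@1 B@3 C@2
Step 7: thread B executes B4 (z = z - 1). Shared: x=9 y=3 z=-2. PCs: A@1 B@4 C@2
Step 8: thread A executes A2 (z = x). Shared: x=9 y=3 z=9. PCs: A@2 B@4 C@2
Step 9: thread A executes A3 (x = x - 3). Shared: x=6 y=3 z=9. PCs: A@3 B@4 C@2

Answer: x=6 y=3 z=9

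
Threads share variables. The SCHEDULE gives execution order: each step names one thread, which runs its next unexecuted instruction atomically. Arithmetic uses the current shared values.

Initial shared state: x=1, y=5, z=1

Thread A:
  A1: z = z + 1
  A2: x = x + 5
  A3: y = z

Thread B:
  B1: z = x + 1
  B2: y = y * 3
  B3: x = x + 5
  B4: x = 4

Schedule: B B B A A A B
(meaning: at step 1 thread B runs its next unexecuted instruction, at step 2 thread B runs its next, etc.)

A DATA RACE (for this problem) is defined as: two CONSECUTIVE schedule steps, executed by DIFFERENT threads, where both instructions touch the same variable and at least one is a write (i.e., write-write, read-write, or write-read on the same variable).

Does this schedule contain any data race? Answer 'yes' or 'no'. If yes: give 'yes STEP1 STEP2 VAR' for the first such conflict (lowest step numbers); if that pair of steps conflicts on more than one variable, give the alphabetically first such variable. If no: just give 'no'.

Answer: no

Derivation:
Steps 1,2: same thread (B). No race.
Steps 2,3: same thread (B). No race.
Steps 3,4: B(r=x,w=x) vs A(r=z,w=z). No conflict.
Steps 4,5: same thread (A). No race.
Steps 5,6: same thread (A). No race.
Steps 6,7: A(r=z,w=y) vs B(r=-,w=x). No conflict.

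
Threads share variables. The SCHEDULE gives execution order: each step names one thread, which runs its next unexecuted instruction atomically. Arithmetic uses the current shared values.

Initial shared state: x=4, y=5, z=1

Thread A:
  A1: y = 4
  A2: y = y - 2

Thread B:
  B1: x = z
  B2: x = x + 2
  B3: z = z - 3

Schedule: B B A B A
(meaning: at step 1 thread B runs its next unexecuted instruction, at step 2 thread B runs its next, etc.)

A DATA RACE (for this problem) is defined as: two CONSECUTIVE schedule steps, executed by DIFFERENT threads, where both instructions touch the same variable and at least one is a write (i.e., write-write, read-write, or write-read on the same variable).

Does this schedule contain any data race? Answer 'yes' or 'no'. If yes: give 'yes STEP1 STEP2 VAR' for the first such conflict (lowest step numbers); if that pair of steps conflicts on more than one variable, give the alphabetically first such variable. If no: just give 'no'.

Answer: no

Derivation:
Steps 1,2: same thread (B). No race.
Steps 2,3: B(r=x,w=x) vs A(r=-,w=y). No conflict.
Steps 3,4: A(r=-,w=y) vs B(r=z,w=z). No conflict.
Steps 4,5: B(r=z,w=z) vs A(r=y,w=y). No conflict.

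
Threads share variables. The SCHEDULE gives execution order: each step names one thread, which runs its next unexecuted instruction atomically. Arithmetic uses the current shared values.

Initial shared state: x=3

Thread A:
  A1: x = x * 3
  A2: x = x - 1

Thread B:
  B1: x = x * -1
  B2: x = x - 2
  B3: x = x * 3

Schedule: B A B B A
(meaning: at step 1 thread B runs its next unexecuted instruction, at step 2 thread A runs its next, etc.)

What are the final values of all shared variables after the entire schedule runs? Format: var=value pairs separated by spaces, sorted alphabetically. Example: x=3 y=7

Answer: x=-34

Derivation:
Step 1: thread B executes B1 (x = x * -1). Shared: x=-3. PCs: A@0 B@1
Step 2: thread A executes A1 (x = x * 3). Shared: x=-9. PCs: A@1 B@1
Step 3: thread B executes B2 (x = x - 2). Shared: x=-11. PCs: A@1 B@2
Step 4: thread B executes B3 (x = x * 3). Shared: x=-33. PCs: A@1 B@3
Step 5: thread A executes A2 (x = x - 1). Shared: x=-34. PCs: A@2 B@3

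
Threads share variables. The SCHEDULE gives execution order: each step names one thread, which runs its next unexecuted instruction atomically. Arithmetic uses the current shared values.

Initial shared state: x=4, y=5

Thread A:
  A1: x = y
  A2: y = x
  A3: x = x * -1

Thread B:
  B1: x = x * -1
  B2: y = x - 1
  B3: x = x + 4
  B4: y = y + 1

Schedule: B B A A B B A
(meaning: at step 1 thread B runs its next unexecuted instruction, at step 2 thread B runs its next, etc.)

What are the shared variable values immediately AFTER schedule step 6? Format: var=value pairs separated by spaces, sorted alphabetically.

Step 1: thread B executes B1 (x = x * -1). Shared: x=-4 y=5. PCs: A@0 B@1
Step 2: thread B executes B2 (y = x - 1). Shared: x=-4 y=-5. PCs: A@0 B@2
Step 3: thread A executes A1 (x = y). Shared: x=-5 y=-5. PCs: A@1 B@2
Step 4: thread A executes A2 (y = x). Shared: x=-5 y=-5. PCs: A@2 B@2
Step 5: thread B executes B3 (x = x + 4). Shared: x=-1 y=-5. PCs: A@2 B@3
Step 6: thread B executes B4 (y = y + 1). Shared: x=-1 y=-4. PCs: A@2 B@4

Answer: x=-1 y=-4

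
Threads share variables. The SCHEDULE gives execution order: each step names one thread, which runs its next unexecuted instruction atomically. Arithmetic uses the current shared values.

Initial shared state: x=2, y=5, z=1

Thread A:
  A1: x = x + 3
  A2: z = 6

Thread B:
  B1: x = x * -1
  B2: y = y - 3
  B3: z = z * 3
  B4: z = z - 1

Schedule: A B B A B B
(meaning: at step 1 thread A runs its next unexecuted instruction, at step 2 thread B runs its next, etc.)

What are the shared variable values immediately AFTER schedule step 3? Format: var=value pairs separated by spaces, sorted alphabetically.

Step 1: thread A executes A1 (x = x + 3). Shared: x=5 y=5 z=1. PCs: A@1 B@0
Step 2: thread B executes B1 (x = x * -1). Shared: x=-5 y=5 z=1. PCs: A@1 B@1
Step 3: thread B executes B2 (y = y - 3). Shared: x=-5 y=2 z=1. PCs: A@1 B@2

Answer: x=-5 y=2 z=1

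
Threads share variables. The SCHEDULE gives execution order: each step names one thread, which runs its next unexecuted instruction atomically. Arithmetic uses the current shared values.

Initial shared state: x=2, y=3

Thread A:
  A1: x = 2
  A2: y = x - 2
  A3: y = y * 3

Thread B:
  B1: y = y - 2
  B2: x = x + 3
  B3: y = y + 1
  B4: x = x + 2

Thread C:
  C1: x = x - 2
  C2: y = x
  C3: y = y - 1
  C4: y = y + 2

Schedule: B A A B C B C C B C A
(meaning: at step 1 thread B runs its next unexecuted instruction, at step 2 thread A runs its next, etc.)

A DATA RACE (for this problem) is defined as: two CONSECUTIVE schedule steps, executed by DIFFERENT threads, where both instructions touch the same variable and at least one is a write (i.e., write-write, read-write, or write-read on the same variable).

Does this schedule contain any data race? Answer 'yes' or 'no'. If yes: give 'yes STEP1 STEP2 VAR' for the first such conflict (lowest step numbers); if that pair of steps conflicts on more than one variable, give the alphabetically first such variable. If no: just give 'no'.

Steps 1,2: B(r=y,w=y) vs A(r=-,w=x). No conflict.
Steps 2,3: same thread (A). No race.
Steps 3,4: A(y = x - 2) vs B(x = x + 3). RACE on x (R-W).
Steps 4,5: B(x = x + 3) vs C(x = x - 2). RACE on x (W-W).
Steps 5,6: C(r=x,w=x) vs B(r=y,w=y). No conflict.
Steps 6,7: B(y = y + 1) vs C(y = x). RACE on y (W-W).
Steps 7,8: same thread (C). No race.
Steps 8,9: C(r=y,w=y) vs B(r=x,w=x). No conflict.
Steps 9,10: B(r=x,w=x) vs C(r=y,w=y). No conflict.
Steps 10,11: C(y = y + 2) vs A(y = y * 3). RACE on y (W-W).
First conflict at steps 3,4.

Answer: yes 3 4 x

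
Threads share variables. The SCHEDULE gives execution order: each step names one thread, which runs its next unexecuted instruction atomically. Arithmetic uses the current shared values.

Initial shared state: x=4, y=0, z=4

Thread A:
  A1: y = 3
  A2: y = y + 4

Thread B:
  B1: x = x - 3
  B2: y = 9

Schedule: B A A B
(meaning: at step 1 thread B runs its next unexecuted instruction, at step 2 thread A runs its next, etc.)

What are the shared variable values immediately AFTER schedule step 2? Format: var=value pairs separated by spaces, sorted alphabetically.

Step 1: thread B executes B1 (x = x - 3). Shared: x=1 y=0 z=4. PCs: A@0 B@1
Step 2: thread A executes A1 (y = 3). Shared: x=1 y=3 z=4. PCs: A@1 B@1

Answer: x=1 y=3 z=4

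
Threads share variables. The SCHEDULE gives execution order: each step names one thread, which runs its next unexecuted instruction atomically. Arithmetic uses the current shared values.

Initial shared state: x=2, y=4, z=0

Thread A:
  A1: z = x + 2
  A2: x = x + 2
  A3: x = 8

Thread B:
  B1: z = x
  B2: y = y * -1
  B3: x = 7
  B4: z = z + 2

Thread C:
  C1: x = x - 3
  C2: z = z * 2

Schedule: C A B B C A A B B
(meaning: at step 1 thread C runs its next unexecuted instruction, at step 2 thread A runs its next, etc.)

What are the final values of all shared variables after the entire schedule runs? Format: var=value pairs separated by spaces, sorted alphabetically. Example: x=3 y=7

Answer: x=7 y=-4 z=0

Derivation:
Step 1: thread C executes C1 (x = x - 3). Shared: x=-1 y=4 z=0. PCs: A@0 B@0 C@1
Step 2: thread A executes A1 (z = x + 2). Shared: x=-1 y=4 z=1. PCs: A@1 B@0 C@1
Step 3: thread B executes B1 (z = x). Shared: x=-1 y=4 z=-1. PCs: A@1 B@1 C@1
Step 4: thread B executes B2 (y = y * -1). Shared: x=-1 y=-4 z=-1. PCs: A@1 B@2 C@1
Step 5: thread C executes C2 (z = z * 2). Shared: x=-1 y=-4 z=-2. PCs: A@1 B@2 C@2
Step 6: thread A executes A2 (x = x + 2). Shared: x=1 y=-4 z=-2. PCs: A@2 B@2 C@2
Step 7: thread A executes A3 (x = 8). Shared: x=8 y=-4 z=-2. PCs: A@3 B@2 C@2
Step 8: thread B executes B3 (x = 7). Shared: x=7 y=-4 z=-2. PCs: A@3 B@3 C@2
Step 9: thread B executes B4 (z = z + 2). Shared: x=7 y=-4 z=0. PCs: A@3 B@4 C@2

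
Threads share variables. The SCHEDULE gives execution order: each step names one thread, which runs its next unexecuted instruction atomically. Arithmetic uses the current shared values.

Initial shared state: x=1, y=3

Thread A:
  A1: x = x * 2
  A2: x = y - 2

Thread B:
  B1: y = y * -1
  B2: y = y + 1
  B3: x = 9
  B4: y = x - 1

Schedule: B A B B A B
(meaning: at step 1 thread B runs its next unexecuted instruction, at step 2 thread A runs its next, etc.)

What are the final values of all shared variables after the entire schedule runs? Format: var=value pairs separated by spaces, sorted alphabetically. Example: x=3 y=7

Step 1: thread B executes B1 (y = y * -1). Shared: x=1 y=-3. PCs: A@0 B@1
Step 2: thread A executes A1 (x = x * 2). Shared: x=2 y=-3. PCs: A@1 B@1
Step 3: thread B executes B2 (y = y + 1). Shared: x=2 y=-2. PCs: A@1 B@2
Step 4: thread B executes B3 (x = 9). Shared: x=9 y=-2. PCs: A@1 B@3
Step 5: thread A executes A2 (x = y - 2). Shared: x=-4 y=-2. PCs: A@2 B@3
Step 6: thread B executes B4 (y = x - 1). Shared: x=-4 y=-5. PCs: A@2 B@4

Answer: x=-4 y=-5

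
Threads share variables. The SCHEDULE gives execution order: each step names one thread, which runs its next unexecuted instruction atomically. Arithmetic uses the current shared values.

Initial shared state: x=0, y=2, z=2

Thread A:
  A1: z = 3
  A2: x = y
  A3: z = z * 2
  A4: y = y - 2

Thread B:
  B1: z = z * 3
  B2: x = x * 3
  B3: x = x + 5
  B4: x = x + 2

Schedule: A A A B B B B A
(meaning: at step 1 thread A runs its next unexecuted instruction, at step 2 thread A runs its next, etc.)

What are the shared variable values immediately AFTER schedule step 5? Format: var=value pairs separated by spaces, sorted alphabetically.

Answer: x=6 y=2 z=18

Derivation:
Step 1: thread A executes A1 (z = 3). Shared: x=0 y=2 z=3. PCs: A@1 B@0
Step 2: thread A executes A2 (x = y). Shared: x=2 y=2 z=3. PCs: A@2 B@0
Step 3: thread A executes A3 (z = z * 2). Shared: x=2 y=2 z=6. PCs: A@3 B@0
Step 4: thread B executes B1 (z = z * 3). Shared: x=2 y=2 z=18. PCs: A@3 B@1
Step 5: thread B executes B2 (x = x * 3). Shared: x=6 y=2 z=18. PCs: A@3 B@2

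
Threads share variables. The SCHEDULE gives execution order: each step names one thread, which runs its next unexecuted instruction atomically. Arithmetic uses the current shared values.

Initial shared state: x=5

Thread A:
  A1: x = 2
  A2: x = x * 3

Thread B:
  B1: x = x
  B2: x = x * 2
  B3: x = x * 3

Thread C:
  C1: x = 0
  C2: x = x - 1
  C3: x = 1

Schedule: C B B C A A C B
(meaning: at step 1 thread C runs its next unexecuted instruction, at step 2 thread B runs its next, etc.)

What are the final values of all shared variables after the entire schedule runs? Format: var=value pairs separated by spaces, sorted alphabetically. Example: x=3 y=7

Step 1: thread C executes C1 (x = 0). Shared: x=0. PCs: A@0 B@0 C@1
Step 2: thread B executes B1 (x = x). Shared: x=0. PCs: A@0 B@1 C@1
Step 3: thread B executes B2 (x = x * 2). Shared: x=0. PCs: A@0 B@2 C@1
Step 4: thread C executes C2 (x = x - 1). Shared: x=-1. PCs: A@0 B@2 C@2
Step 5: thread A executes A1 (x = 2). Shared: x=2. PCs: A@1 B@2 C@2
Step 6: thread A executes A2 (x = x * 3). Shared: x=6. PCs: A@2 B@2 C@2
Step 7: thread C executes C3 (x = 1). Shared: x=1. PCs: A@2 B@2 C@3
Step 8: thread B executes B3 (x = x * 3). Shared: x=3. PCs: A@2 B@3 C@3

Answer: x=3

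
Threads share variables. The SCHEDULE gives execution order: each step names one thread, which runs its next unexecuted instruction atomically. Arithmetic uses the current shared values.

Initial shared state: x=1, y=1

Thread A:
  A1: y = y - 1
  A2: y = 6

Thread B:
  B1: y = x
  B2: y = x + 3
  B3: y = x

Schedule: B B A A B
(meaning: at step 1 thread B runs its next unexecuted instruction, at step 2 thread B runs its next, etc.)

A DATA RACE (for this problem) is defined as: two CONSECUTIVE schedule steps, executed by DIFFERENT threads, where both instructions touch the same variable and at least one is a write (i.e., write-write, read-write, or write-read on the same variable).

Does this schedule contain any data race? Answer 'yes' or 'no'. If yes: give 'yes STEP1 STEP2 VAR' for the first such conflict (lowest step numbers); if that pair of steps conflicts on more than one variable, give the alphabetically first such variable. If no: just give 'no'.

Answer: yes 2 3 y

Derivation:
Steps 1,2: same thread (B). No race.
Steps 2,3: B(y = x + 3) vs A(y = y - 1). RACE on y (W-W).
Steps 3,4: same thread (A). No race.
Steps 4,5: A(y = 6) vs B(y = x). RACE on y (W-W).
First conflict at steps 2,3.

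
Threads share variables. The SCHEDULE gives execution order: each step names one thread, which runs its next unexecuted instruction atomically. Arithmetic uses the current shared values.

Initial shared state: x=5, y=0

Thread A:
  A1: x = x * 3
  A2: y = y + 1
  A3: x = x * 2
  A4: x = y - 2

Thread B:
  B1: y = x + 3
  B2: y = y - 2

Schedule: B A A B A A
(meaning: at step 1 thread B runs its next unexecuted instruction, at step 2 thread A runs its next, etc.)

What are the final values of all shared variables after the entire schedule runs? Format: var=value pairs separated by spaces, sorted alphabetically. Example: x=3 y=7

Answer: x=5 y=7

Derivation:
Step 1: thread B executes B1 (y = x + 3). Shared: x=5 y=8. PCs: A@0 B@1
Step 2: thread A executes A1 (x = x * 3). Shared: x=15 y=8. PCs: A@1 B@1
Step 3: thread A executes A2 (y = y + 1). Shared: x=15 y=9. PCs: A@2 B@1
Step 4: thread B executes B2 (y = y - 2). Shared: x=15 y=7. PCs: A@2 B@2
Step 5: thread A executes A3 (x = x * 2). Shared: x=30 y=7. PCs: A@3 B@2
Step 6: thread A executes A4 (x = y - 2). Shared: x=5 y=7. PCs: A@4 B@2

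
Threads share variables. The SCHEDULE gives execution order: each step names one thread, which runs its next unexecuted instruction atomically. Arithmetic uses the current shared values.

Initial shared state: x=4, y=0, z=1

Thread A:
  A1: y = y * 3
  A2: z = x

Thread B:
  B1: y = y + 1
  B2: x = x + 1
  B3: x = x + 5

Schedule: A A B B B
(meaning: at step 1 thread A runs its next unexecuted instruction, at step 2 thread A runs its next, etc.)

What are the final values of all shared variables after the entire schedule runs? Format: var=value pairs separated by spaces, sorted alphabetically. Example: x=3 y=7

Answer: x=10 y=1 z=4

Derivation:
Step 1: thread A executes A1 (y = y * 3). Shared: x=4 y=0 z=1. PCs: A@1 B@0
Step 2: thread A executes A2 (z = x). Shared: x=4 y=0 z=4. PCs: A@2 B@0
Step 3: thread B executes B1 (y = y + 1). Shared: x=4 y=1 z=4. PCs: A@2 B@1
Step 4: thread B executes B2 (x = x + 1). Shared: x=5 y=1 z=4. PCs: A@2 B@2
Step 5: thread B executes B3 (x = x + 5). Shared: x=10 y=1 z=4. PCs: A@2 B@3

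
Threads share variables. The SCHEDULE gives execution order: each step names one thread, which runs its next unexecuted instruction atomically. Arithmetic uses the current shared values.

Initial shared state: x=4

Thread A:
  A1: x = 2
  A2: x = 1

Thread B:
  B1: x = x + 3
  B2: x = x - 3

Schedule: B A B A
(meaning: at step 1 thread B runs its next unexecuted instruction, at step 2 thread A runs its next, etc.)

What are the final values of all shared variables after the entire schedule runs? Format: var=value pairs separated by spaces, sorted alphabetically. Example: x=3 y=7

Answer: x=1

Derivation:
Step 1: thread B executes B1 (x = x + 3). Shared: x=7. PCs: A@0 B@1
Step 2: thread A executes A1 (x = 2). Shared: x=2. PCs: A@1 B@1
Step 3: thread B executes B2 (x = x - 3). Shared: x=-1. PCs: A@1 B@2
Step 4: thread A executes A2 (x = 1). Shared: x=1. PCs: A@2 B@2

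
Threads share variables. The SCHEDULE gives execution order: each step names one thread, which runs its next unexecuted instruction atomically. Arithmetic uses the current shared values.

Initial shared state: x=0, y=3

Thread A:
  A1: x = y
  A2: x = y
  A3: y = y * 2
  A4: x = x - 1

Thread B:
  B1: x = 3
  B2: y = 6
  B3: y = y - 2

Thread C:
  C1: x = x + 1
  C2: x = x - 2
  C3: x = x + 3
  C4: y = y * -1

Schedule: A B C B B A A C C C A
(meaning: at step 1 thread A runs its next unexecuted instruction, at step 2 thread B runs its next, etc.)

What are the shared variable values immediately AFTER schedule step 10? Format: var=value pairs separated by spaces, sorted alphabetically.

Step 1: thread A executes A1 (x = y). Shared: x=3 y=3. PCs: A@1 B@0 C@0
Step 2: thread B executes B1 (x = 3). Shared: x=3 y=3. PCs: A@1 B@1 C@0
Step 3: thread C executes C1 (x = x + 1). Shared: x=4 y=3. PCs: A@1 B@1 C@1
Step 4: thread B executes B2 (y = 6). Shared: x=4 y=6. PCs: A@1 B@2 C@1
Step 5: thread B executes B3 (y = y - 2). Shared: x=4 y=4. PCs: A@1 B@3 C@1
Step 6: thread A executes A2 (x = y). Shared: x=4 y=4. PCs: A@2 B@3 C@1
Step 7: thread A executes A3 (y = y * 2). Shared: x=4 y=8. PCs: A@3 B@3 C@1
Step 8: thread C executes C2 (x = x - 2). Shared: x=2 y=8. PCs: A@3 B@3 C@2
Step 9: thread C executes C3 (x = x + 3). Shared: x=5 y=8. PCs: A@3 B@3 C@3
Step 10: thread C executes C4 (y = y * -1). Shared: x=5 y=-8. PCs: A@3 B@3 C@4

Answer: x=5 y=-8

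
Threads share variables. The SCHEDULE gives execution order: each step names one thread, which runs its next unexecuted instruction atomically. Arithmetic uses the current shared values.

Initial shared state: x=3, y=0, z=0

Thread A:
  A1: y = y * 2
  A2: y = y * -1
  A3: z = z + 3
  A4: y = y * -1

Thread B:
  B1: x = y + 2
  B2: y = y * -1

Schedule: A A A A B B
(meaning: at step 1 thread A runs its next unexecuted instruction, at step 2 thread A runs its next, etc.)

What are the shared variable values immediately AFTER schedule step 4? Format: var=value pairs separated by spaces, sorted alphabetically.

Step 1: thread A executes A1 (y = y * 2). Shared: x=3 y=0 z=0. PCs: A@1 B@0
Step 2: thread A executes A2 (y = y * -1). Shared: x=3 y=0 z=0. PCs: A@2 B@0
Step 3: thread A executes A3 (z = z + 3). Shared: x=3 y=0 z=3. PCs: A@3 B@0
Step 4: thread A executes A4 (y = y * -1). Shared: x=3 y=0 z=3. PCs: A@4 B@0

Answer: x=3 y=0 z=3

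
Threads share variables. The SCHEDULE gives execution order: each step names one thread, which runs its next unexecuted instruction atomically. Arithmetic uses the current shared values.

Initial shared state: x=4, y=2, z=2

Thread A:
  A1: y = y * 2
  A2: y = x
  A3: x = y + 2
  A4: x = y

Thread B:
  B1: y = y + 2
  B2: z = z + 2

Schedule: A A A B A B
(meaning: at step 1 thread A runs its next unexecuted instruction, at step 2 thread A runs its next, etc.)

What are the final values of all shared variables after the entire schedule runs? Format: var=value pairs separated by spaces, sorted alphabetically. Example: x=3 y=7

Answer: x=6 y=6 z=4

Derivation:
Step 1: thread A executes A1 (y = y * 2). Shared: x=4 y=4 z=2. PCs: A@1 B@0
Step 2: thread A executes A2 (y = x). Shared: x=4 y=4 z=2. PCs: A@2 B@0
Step 3: thread A executes A3 (x = y + 2). Shared: x=6 y=4 z=2. PCs: A@3 B@0
Step 4: thread B executes B1 (y = y + 2). Shared: x=6 y=6 z=2. PCs: A@3 B@1
Step 5: thread A executes A4 (x = y). Shared: x=6 y=6 z=2. PCs: A@4 B@1
Step 6: thread B executes B2 (z = z + 2). Shared: x=6 y=6 z=4. PCs: A@4 B@2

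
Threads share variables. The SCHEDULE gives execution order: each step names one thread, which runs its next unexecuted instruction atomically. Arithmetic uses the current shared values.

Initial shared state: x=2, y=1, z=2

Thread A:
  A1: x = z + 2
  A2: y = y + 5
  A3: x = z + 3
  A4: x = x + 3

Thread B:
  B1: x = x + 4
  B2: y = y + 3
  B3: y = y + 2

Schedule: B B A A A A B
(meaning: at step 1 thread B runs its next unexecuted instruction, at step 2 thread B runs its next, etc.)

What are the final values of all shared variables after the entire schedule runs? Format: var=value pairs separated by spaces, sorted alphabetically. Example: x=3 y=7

Answer: x=8 y=11 z=2

Derivation:
Step 1: thread B executes B1 (x = x + 4). Shared: x=6 y=1 z=2. PCs: A@0 B@1
Step 2: thread B executes B2 (y = y + 3). Shared: x=6 y=4 z=2. PCs: A@0 B@2
Step 3: thread A executes A1 (x = z + 2). Shared: x=4 y=4 z=2. PCs: A@1 B@2
Step 4: thread A executes A2 (y = y + 5). Shared: x=4 y=9 z=2. PCs: A@2 B@2
Step 5: thread A executes A3 (x = z + 3). Shared: x=5 y=9 z=2. PCs: A@3 B@2
Step 6: thread A executes A4 (x = x + 3). Shared: x=8 y=9 z=2. PCs: A@4 B@2
Step 7: thread B executes B3 (y = y + 2). Shared: x=8 y=11 z=2. PCs: A@4 B@3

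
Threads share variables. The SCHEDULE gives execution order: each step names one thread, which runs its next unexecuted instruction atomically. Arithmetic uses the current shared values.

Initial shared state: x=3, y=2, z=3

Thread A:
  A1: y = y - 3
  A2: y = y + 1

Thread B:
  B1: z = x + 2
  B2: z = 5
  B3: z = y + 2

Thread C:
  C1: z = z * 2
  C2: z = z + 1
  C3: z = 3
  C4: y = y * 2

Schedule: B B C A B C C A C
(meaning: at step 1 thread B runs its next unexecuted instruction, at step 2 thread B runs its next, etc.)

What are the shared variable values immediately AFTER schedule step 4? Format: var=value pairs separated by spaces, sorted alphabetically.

Answer: x=3 y=-1 z=10

Derivation:
Step 1: thread B executes B1 (z = x + 2). Shared: x=3 y=2 z=5. PCs: A@0 B@1 C@0
Step 2: thread B executes B2 (z = 5). Shared: x=3 y=2 z=5. PCs: A@0 B@2 C@0
Step 3: thread C executes C1 (z = z * 2). Shared: x=3 y=2 z=10. PCs: A@0 B@2 C@1
Step 4: thread A executes A1 (y = y - 3). Shared: x=3 y=-1 z=10. PCs: A@1 B@2 C@1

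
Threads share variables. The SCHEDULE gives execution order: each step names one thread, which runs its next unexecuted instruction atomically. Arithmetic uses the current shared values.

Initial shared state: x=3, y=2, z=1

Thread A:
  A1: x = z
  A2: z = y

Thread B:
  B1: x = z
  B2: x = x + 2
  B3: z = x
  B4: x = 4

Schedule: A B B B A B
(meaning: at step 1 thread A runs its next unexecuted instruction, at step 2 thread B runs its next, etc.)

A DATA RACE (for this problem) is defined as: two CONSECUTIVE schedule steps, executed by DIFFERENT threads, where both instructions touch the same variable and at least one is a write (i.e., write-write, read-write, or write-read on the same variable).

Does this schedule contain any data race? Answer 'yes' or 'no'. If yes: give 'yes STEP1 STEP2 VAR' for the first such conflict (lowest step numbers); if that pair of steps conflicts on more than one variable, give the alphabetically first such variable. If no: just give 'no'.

Steps 1,2: A(x = z) vs B(x = z). RACE on x (W-W).
Steps 2,3: same thread (B). No race.
Steps 3,4: same thread (B). No race.
Steps 4,5: B(z = x) vs A(z = y). RACE on z (W-W).
Steps 5,6: A(r=y,w=z) vs B(r=-,w=x). No conflict.
First conflict at steps 1,2.

Answer: yes 1 2 x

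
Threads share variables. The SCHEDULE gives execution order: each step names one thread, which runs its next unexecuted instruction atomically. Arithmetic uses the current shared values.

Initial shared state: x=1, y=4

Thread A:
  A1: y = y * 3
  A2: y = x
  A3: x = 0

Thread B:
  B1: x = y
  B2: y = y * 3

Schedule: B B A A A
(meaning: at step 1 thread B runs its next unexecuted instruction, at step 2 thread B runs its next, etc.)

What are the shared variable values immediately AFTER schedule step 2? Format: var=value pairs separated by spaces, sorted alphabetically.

Answer: x=4 y=12

Derivation:
Step 1: thread B executes B1 (x = y). Shared: x=4 y=4. PCs: A@0 B@1
Step 2: thread B executes B2 (y = y * 3). Shared: x=4 y=12. PCs: A@0 B@2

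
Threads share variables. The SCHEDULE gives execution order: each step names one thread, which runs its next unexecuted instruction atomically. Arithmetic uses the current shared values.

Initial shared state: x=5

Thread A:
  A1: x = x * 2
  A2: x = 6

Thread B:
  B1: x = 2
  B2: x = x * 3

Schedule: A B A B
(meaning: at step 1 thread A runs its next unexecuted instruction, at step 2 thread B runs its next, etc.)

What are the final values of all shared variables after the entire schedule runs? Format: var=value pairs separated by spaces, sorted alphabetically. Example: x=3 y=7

Answer: x=18

Derivation:
Step 1: thread A executes A1 (x = x * 2). Shared: x=10. PCs: A@1 B@0
Step 2: thread B executes B1 (x = 2). Shared: x=2. PCs: A@1 B@1
Step 3: thread A executes A2 (x = 6). Shared: x=6. PCs: A@2 B@1
Step 4: thread B executes B2 (x = x * 3). Shared: x=18. PCs: A@2 B@2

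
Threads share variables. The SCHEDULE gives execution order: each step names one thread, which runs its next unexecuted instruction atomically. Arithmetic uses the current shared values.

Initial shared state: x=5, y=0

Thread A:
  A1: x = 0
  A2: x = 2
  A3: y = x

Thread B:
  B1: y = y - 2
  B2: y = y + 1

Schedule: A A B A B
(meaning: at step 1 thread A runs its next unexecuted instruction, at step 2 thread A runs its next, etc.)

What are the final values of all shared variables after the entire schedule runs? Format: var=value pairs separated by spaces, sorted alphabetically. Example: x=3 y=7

Answer: x=2 y=3

Derivation:
Step 1: thread A executes A1 (x = 0). Shared: x=0 y=0. PCs: A@1 B@0
Step 2: thread A executes A2 (x = 2). Shared: x=2 y=0. PCs: A@2 B@0
Step 3: thread B executes B1 (y = y - 2). Shared: x=2 y=-2. PCs: A@2 B@1
Step 4: thread A executes A3 (y = x). Shared: x=2 y=2. PCs: A@3 B@1
Step 5: thread B executes B2 (y = y + 1). Shared: x=2 y=3. PCs: A@3 B@2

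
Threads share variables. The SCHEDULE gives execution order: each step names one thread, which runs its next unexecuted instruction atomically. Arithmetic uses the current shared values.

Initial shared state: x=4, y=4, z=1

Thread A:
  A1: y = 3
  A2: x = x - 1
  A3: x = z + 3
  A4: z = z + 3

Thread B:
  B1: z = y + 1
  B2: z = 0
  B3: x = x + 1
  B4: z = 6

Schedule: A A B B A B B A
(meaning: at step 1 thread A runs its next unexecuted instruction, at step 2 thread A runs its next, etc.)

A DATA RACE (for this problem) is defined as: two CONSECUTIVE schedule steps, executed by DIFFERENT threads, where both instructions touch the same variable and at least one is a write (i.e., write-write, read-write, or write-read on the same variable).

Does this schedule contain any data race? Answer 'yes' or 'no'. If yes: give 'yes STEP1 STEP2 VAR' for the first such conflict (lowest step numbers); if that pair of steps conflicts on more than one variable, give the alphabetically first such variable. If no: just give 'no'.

Answer: yes 4 5 z

Derivation:
Steps 1,2: same thread (A). No race.
Steps 2,3: A(r=x,w=x) vs B(r=y,w=z). No conflict.
Steps 3,4: same thread (B). No race.
Steps 4,5: B(z = 0) vs A(x = z + 3). RACE on z (W-R).
Steps 5,6: A(x = z + 3) vs B(x = x + 1). RACE on x (W-W).
Steps 6,7: same thread (B). No race.
Steps 7,8: B(z = 6) vs A(z = z + 3). RACE on z (W-W).
First conflict at steps 4,5.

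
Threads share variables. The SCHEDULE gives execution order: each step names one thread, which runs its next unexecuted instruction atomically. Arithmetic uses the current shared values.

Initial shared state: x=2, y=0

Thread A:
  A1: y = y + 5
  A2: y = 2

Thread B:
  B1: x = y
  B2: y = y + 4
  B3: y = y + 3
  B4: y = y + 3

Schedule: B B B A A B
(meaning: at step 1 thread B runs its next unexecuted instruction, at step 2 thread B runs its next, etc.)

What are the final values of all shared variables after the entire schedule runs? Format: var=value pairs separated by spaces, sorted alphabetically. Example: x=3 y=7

Step 1: thread B executes B1 (x = y). Shared: x=0 y=0. PCs: A@0 B@1
Step 2: thread B executes B2 (y = y + 4). Shared: x=0 y=4. PCs: A@0 B@2
Step 3: thread B executes B3 (y = y + 3). Shared: x=0 y=7. PCs: A@0 B@3
Step 4: thread A executes A1 (y = y + 5). Shared: x=0 y=12. PCs: A@1 B@3
Step 5: thread A executes A2 (y = 2). Shared: x=0 y=2. PCs: A@2 B@3
Step 6: thread B executes B4 (y = y + 3). Shared: x=0 y=5. PCs: A@2 B@4

Answer: x=0 y=5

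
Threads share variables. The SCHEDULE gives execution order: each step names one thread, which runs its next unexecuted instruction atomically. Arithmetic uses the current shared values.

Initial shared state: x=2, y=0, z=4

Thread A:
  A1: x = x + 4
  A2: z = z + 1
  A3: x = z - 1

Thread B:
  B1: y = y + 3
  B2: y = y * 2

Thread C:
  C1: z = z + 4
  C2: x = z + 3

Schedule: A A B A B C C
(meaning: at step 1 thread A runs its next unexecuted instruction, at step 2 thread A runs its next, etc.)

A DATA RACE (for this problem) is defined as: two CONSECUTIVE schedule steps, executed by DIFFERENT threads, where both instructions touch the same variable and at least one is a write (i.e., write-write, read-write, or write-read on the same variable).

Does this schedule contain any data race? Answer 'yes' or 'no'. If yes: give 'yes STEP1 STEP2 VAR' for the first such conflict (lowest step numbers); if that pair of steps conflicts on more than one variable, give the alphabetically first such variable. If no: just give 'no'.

Answer: no

Derivation:
Steps 1,2: same thread (A). No race.
Steps 2,3: A(r=z,w=z) vs B(r=y,w=y). No conflict.
Steps 3,4: B(r=y,w=y) vs A(r=z,w=x). No conflict.
Steps 4,5: A(r=z,w=x) vs B(r=y,w=y). No conflict.
Steps 5,6: B(r=y,w=y) vs C(r=z,w=z). No conflict.
Steps 6,7: same thread (C). No race.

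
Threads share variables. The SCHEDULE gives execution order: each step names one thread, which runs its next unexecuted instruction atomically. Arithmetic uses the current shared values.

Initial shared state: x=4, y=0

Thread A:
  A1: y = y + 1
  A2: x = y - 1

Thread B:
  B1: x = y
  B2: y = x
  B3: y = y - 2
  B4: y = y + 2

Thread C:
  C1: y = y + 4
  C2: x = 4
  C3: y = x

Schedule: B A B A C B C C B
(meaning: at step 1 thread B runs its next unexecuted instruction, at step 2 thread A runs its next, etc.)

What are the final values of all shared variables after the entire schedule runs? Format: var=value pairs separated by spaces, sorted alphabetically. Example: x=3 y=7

Step 1: thread B executes B1 (x = y). Shared: x=0 y=0. PCs: A@0 B@1 C@0
Step 2: thread A executes A1 (y = y + 1). Shared: x=0 y=1. PCs: A@1 B@1 C@0
Step 3: thread B executes B2 (y = x). Shared: x=0 y=0. PCs: A@1 B@2 C@0
Step 4: thread A executes A2 (x = y - 1). Shared: x=-1 y=0. PCs: A@2 B@2 C@0
Step 5: thread C executes C1 (y = y + 4). Shared: x=-1 y=4. PCs: A@2 B@2 C@1
Step 6: thread B executes B3 (y = y - 2). Shared: x=-1 y=2. PCs: A@2 B@3 C@1
Step 7: thread C executes C2 (x = 4). Shared: x=4 y=2. PCs: A@2 B@3 C@2
Step 8: thread C executes C3 (y = x). Shared: x=4 y=4. PCs: A@2 B@3 C@3
Step 9: thread B executes B4 (y = y + 2). Shared: x=4 y=6. PCs: A@2 B@4 C@3

Answer: x=4 y=6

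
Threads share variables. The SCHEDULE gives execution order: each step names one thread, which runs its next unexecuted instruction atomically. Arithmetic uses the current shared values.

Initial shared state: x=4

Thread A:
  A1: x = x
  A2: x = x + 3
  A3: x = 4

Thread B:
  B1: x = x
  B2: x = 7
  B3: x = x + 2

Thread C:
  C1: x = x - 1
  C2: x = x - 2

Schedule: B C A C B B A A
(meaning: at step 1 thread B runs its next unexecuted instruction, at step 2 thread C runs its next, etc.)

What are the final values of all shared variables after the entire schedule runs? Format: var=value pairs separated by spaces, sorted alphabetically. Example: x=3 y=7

Step 1: thread B executes B1 (x = x). Shared: x=4. PCs: A@0 B@1 C@0
Step 2: thread C executes C1 (x = x - 1). Shared: x=3. PCs: A@0 B@1 C@1
Step 3: thread A executes A1 (x = x). Shared: x=3. PCs: A@1 B@1 C@1
Step 4: thread C executes C2 (x = x - 2). Shared: x=1. PCs: A@1 B@1 C@2
Step 5: thread B executes B2 (x = 7). Shared: x=7. PCs: A@1 B@2 C@2
Step 6: thread B executes B3 (x = x + 2). Shared: x=9. PCs: A@1 B@3 C@2
Step 7: thread A executes A2 (x = x + 3). Shared: x=12. PCs: A@2 B@3 C@2
Step 8: thread A executes A3 (x = 4). Shared: x=4. PCs: A@3 B@3 C@2

Answer: x=4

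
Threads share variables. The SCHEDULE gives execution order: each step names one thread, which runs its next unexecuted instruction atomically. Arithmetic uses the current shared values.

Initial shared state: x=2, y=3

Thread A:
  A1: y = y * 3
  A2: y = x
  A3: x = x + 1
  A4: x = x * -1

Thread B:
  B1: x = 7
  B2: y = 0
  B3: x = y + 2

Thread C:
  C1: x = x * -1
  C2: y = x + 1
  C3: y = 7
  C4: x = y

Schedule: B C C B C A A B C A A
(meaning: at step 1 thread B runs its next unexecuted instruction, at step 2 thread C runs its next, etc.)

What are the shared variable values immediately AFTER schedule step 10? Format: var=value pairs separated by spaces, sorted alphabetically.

Answer: x=-6 y=-7

Derivation:
Step 1: thread B executes B1 (x = 7). Shared: x=7 y=3. PCs: A@0 B@1 C@0
Step 2: thread C executes C1 (x = x * -1). Shared: x=-7 y=3. PCs: A@0 B@1 C@1
Step 3: thread C executes C2 (y = x + 1). Shared: x=-7 y=-6. PCs: A@0 B@1 C@2
Step 4: thread B executes B2 (y = 0). Shared: x=-7 y=0. PCs: A@0 B@2 C@2
Step 5: thread C executes C3 (y = 7). Shared: x=-7 y=7. PCs: A@0 B@2 C@3
Step 6: thread A executes A1 (y = y * 3). Shared: x=-7 y=21. PCs: A@1 B@2 C@3
Step 7: thread A executes A2 (y = x). Shared: x=-7 y=-7. PCs: A@2 B@2 C@3
Step 8: thread B executes B3 (x = y + 2). Shared: x=-5 y=-7. PCs: A@2 B@3 C@3
Step 9: thread C executes C4 (x = y). Shared: x=-7 y=-7. PCs: A@2 B@3 C@4
Step 10: thread A executes A3 (x = x + 1). Shared: x=-6 y=-7. PCs: A@3 B@3 C@4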